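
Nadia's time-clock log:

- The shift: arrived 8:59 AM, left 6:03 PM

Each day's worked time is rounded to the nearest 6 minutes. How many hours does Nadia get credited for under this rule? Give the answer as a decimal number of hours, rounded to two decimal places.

9.10 hours

The shift: 8:59 AM–6:03 PM = 9 h 4 min → rounds to 9 h 6 min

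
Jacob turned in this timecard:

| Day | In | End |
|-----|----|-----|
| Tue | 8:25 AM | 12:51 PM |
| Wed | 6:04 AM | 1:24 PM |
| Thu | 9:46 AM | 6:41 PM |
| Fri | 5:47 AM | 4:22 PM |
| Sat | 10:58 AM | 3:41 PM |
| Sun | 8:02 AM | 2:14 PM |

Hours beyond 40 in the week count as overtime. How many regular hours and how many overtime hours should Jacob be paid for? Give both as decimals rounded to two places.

Tue: 8:25 AM–12:51 PM = 4 h 26 min
Wed: 6:04 AM–1:24 PM = 7 h 20 min
Thu: 9:46 AM–6:41 PM = 8 h 55 min
Fri: 5:47 AM–4:22 PM = 10 h 35 min
Sat: 10:58 AM–3:41 PM = 4 h 43 min
Sun: 8:02 AM–2:14 PM = 6 h 12 min
Total worked: 42 h 11 min = 42.18 h.
Threshold 40 h → overtime 2 h 11 min, regular 40 h 0 min.

Regular 40.00 hours, overtime 2.18 hours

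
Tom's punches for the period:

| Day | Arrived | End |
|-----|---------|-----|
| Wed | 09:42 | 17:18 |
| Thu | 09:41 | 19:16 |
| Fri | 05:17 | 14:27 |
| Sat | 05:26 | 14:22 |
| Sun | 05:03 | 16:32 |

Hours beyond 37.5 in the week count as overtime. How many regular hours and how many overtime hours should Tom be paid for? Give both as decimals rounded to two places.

Regular 37.50 hours, overtime 9.27 hours

Wed: 09:42–17:18 = 7 h 36 min
Thu: 09:41–19:16 = 9 h 35 min
Fri: 05:17–14:27 = 9 h 10 min
Sat: 05:26–14:22 = 8 h 56 min
Sun: 05:03–16:32 = 11 h 29 min
Total worked: 46 h 46 min = 46.77 h.
Threshold 37.5 h → overtime 9 h 16 min, regular 37 h 30 min.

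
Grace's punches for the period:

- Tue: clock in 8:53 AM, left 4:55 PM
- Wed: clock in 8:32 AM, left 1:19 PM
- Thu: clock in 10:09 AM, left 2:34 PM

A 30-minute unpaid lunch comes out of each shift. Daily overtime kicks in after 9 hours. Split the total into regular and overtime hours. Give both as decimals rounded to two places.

Tue: 8:53 AM–4:55 PM = 8 h 2 min; less 30 min break → 7 h 32 min
Wed: 8:32 AM–1:19 PM = 4 h 47 min; less 30 min break → 4 h 17 min
Thu: 10:09 AM–2:34 PM = 4 h 25 min; less 30 min break → 3 h 55 min
Tue reg 7 h 32 min / OT 0 h 0 min; Wed reg 4 h 17 min / OT 0 h 0 min; Thu reg 3 h 55 min / OT 0 h 0 min.
Totals: regular 15 h 44 min, overtime 0 h 0 min.

Regular 15.73 hours, overtime 0.00 hours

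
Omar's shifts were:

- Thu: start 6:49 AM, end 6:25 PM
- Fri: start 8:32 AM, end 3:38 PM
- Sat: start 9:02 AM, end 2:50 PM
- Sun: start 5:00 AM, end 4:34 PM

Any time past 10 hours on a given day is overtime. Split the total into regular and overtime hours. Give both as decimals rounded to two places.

Thu: 6:49 AM–6:25 PM = 11 h 36 min
Fri: 8:32 AM–3:38 PM = 7 h 6 min
Sat: 9:02 AM–2:50 PM = 5 h 48 min
Sun: 5:00 AM–4:34 PM = 11 h 34 min
Thu reg 10 h 0 min / OT 1 h 36 min; Fri reg 7 h 6 min / OT 0 h 0 min; Sat reg 5 h 48 min / OT 0 h 0 min; Sun reg 10 h 0 min / OT 1 h 34 min.
Totals: regular 32 h 54 min, overtime 3 h 10 min.

Regular 32.90 hours, overtime 3.17 hours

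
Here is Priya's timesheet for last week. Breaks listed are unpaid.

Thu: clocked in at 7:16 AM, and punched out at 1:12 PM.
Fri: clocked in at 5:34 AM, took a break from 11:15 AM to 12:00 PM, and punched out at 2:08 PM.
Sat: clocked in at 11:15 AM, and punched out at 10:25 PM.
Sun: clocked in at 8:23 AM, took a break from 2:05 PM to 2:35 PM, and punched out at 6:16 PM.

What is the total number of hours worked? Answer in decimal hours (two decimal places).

Thu: 7:16 AM–1:12 PM = 5 h 56 min
Fri: 5:34 AM–2:08 PM = 8 h 34 min; less 45 min break → 7 h 49 min
Sat: 11:15 AM–10:25 PM = 11 h 10 min
Sun: 8:23 AM–6:16 PM = 9 h 53 min; less 30 min break → 9 h 23 min
Total: 5 h 56 min + 7 h 49 min + 11 h 10 min + 9 h 23 min = 34 h 18 min.

34.30 hours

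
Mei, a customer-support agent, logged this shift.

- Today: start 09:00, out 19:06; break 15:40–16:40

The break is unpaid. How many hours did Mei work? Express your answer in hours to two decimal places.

9.10 hours

Today: 09:00–19:06 = 10 h 6 min; less 60 min break → 9 h 6 min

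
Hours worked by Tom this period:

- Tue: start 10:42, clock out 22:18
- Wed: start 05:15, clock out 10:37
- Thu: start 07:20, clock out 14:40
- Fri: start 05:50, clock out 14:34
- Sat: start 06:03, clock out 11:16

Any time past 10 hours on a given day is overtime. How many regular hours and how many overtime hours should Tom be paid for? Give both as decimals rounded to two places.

Regular 36.65 hours, overtime 1.60 hours

Tue: 10:42–22:18 = 11 h 36 min
Wed: 05:15–10:37 = 5 h 22 min
Thu: 07:20–14:40 = 7 h 20 min
Fri: 05:50–14:34 = 8 h 44 min
Sat: 06:03–11:16 = 5 h 13 min
Tue reg 10 h 0 min / OT 1 h 36 min; Wed reg 5 h 22 min / OT 0 h 0 min; Thu reg 7 h 20 min / OT 0 h 0 min; Fri reg 8 h 44 min / OT 0 h 0 min; Sat reg 5 h 13 min / OT 0 h 0 min.
Totals: regular 36 h 39 min, overtime 1 h 36 min.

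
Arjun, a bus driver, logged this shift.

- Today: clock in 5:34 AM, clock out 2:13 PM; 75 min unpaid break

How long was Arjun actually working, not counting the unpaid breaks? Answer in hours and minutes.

7 h 24 min

Today: 5:34 AM–2:13 PM = 8 h 39 min; less 75 min break → 7 h 24 min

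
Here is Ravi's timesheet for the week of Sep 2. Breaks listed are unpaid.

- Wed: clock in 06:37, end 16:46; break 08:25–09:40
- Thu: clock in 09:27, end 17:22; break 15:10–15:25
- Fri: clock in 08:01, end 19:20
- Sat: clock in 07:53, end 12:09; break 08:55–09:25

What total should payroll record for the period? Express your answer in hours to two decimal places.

Wed: 06:37–16:46 = 10 h 9 min; less 75 min break → 8 h 54 min
Thu: 09:27–17:22 = 7 h 55 min; less 15 min break → 7 h 40 min
Fri: 08:01–19:20 = 11 h 19 min
Sat: 07:53–12:09 = 4 h 16 min; less 30 min break → 3 h 46 min
Total: 8 h 54 min + 7 h 40 min + 11 h 19 min + 3 h 46 min = 31 h 39 min.

31.65 hours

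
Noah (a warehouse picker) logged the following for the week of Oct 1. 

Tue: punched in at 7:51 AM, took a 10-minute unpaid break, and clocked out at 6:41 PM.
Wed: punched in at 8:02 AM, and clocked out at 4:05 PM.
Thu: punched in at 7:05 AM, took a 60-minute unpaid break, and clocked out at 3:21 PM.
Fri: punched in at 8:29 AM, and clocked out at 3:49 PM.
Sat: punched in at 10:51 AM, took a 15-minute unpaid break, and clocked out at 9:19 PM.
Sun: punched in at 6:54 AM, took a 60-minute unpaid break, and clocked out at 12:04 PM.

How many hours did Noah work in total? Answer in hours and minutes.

47 h 42 min

Tue: 7:51 AM–6:41 PM = 10 h 50 min; less 10 min break → 10 h 40 min
Wed: 8:02 AM–4:05 PM = 8 h 3 min
Thu: 7:05 AM–3:21 PM = 8 h 16 min; less 60 min break → 7 h 16 min
Fri: 8:29 AM–3:49 PM = 7 h 20 min
Sat: 10:51 AM–9:19 PM = 10 h 28 min; less 15 min break → 10 h 13 min
Sun: 6:54 AM–12:04 PM = 5 h 10 min; less 60 min break → 4 h 10 min
Total: 10 h 40 min + 8 h 3 min + 7 h 16 min + 7 h 20 min + 10 h 13 min + 4 h 10 min = 47 h 42 min.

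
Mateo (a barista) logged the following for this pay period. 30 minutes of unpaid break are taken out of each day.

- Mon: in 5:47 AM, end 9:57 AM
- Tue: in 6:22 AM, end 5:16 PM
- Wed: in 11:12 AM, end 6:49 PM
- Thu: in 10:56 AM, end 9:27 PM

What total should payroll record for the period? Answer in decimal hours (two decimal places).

31.20 hours

Mon: 5:47 AM–9:57 AM = 4 h 10 min; less 30 min break → 3 h 40 min
Tue: 6:22 AM–5:16 PM = 10 h 54 min; less 30 min break → 10 h 24 min
Wed: 11:12 AM–6:49 PM = 7 h 37 min; less 30 min break → 7 h 7 min
Thu: 10:56 AM–9:27 PM = 10 h 31 min; less 30 min break → 10 h 1 min
Total: 3 h 40 min + 10 h 24 min + 7 h 7 min + 10 h 1 min = 31 h 12 min.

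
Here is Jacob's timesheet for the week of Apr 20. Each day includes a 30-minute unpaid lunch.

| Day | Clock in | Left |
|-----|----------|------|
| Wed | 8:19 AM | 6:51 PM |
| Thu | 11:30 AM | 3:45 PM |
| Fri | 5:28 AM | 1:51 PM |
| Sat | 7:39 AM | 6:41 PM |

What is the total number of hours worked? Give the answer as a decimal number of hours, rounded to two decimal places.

32.20 hours

Wed: 8:19 AM–6:51 PM = 10 h 32 min; less 30 min break → 10 h 2 min
Thu: 11:30 AM–3:45 PM = 4 h 15 min; less 30 min break → 3 h 45 min
Fri: 5:28 AM–1:51 PM = 8 h 23 min; less 30 min break → 7 h 53 min
Sat: 7:39 AM–6:41 PM = 11 h 2 min; less 30 min break → 10 h 32 min
Total: 10 h 2 min + 3 h 45 min + 7 h 53 min + 10 h 32 min = 32 h 12 min.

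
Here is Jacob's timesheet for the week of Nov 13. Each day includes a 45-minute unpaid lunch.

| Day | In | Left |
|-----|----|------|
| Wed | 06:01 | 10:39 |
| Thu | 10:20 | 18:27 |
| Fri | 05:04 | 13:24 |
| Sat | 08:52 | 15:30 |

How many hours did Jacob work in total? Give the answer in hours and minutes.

24 h 43 min

Wed: 06:01–10:39 = 4 h 38 min; less 45 min break → 3 h 53 min
Thu: 10:20–18:27 = 8 h 7 min; less 45 min break → 7 h 22 min
Fri: 05:04–13:24 = 8 h 20 min; less 45 min break → 7 h 35 min
Sat: 08:52–15:30 = 6 h 38 min; less 45 min break → 5 h 53 min
Total: 3 h 53 min + 7 h 22 min + 7 h 35 min + 5 h 53 min = 24 h 43 min.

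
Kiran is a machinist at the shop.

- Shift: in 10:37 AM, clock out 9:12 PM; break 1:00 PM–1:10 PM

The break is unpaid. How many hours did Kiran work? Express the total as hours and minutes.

Shift: 10:37 AM–9:12 PM = 10 h 35 min; less 10 min break → 10 h 25 min

10 h 25 min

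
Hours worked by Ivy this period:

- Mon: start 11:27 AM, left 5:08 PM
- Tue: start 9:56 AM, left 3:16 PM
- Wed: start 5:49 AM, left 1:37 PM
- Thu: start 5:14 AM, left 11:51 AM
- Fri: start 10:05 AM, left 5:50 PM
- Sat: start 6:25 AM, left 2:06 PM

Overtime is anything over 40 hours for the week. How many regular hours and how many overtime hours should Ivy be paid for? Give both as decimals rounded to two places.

Mon: 11:27 AM–5:08 PM = 5 h 41 min
Tue: 9:56 AM–3:16 PM = 5 h 20 min
Wed: 5:49 AM–1:37 PM = 7 h 48 min
Thu: 5:14 AM–11:51 AM = 6 h 37 min
Fri: 10:05 AM–5:50 PM = 7 h 45 min
Sat: 6:25 AM–2:06 PM = 7 h 41 min
Total worked: 40 h 52 min = 40.87 h.
Threshold 40 h → overtime 0 h 52 min, regular 40 h 0 min.

Regular 40.00 hours, overtime 0.87 hours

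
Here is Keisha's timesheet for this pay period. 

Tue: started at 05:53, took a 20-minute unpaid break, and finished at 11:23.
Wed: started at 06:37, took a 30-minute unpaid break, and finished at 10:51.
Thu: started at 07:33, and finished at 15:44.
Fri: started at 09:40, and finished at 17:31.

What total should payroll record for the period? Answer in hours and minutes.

Tue: 05:53–11:23 = 5 h 30 min; less 20 min break → 5 h 10 min
Wed: 06:37–10:51 = 4 h 14 min; less 30 min break → 3 h 44 min
Thu: 07:33–15:44 = 8 h 11 min
Fri: 09:40–17:31 = 7 h 51 min
Total: 5 h 10 min + 3 h 44 min + 8 h 11 min + 7 h 51 min = 24 h 56 min.

24 h 56 min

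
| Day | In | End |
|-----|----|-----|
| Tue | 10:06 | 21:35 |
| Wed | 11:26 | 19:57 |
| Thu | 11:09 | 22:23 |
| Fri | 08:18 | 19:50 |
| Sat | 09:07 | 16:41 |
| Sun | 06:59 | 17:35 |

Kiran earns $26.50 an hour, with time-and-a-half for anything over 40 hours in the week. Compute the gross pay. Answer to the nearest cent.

Tue: 10:06–21:35 = 11 h 29 min
Wed: 11:26–19:57 = 8 h 31 min
Thu: 11:09–22:23 = 11 h 14 min
Fri: 08:18–19:50 = 11 h 32 min
Sat: 09:07–16:41 = 7 h 34 min
Sun: 06:59–17:35 = 10 h 36 min
Total worked: 60 h 56 min = 3656 min.
Regular 40 h 0 min = 2400 min at $26.50/h; overtime 20 h 56 min = 1256 min at $39.75/h.
Pay = (2400 × $26.50 + 1256 × $39.75) ÷ 60 = $1892.10.

$1892.10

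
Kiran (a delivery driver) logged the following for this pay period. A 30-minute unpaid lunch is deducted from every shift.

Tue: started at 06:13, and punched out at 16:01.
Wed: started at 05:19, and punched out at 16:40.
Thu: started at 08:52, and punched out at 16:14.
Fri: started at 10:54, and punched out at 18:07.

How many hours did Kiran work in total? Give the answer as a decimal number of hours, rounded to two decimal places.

Tue: 06:13–16:01 = 9 h 48 min; less 30 min break → 9 h 18 min
Wed: 05:19–16:40 = 11 h 21 min; less 30 min break → 10 h 51 min
Thu: 08:52–16:14 = 7 h 22 min; less 30 min break → 6 h 52 min
Fri: 10:54–18:07 = 7 h 13 min; less 30 min break → 6 h 43 min
Total: 9 h 18 min + 10 h 51 min + 6 h 52 min + 6 h 43 min = 33 h 44 min.

33.73 hours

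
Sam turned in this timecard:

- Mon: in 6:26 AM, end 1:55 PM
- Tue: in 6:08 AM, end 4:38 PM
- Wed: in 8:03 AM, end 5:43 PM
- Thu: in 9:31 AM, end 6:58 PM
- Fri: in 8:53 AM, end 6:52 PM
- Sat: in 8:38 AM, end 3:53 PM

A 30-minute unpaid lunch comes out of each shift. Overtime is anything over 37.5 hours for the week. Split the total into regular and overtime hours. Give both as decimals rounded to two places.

Mon: 6:26 AM–1:55 PM = 7 h 29 min; less 30 min break → 6 h 59 min
Tue: 6:08 AM–4:38 PM = 10 h 30 min; less 30 min break → 10 h 0 min
Wed: 8:03 AM–5:43 PM = 9 h 40 min; less 30 min break → 9 h 10 min
Thu: 9:31 AM–6:58 PM = 9 h 27 min; less 30 min break → 8 h 57 min
Fri: 8:53 AM–6:52 PM = 9 h 59 min; less 30 min break → 9 h 29 min
Sat: 8:38 AM–3:53 PM = 7 h 15 min; less 30 min break → 6 h 45 min
Total worked: 51 h 20 min = 51.33 h.
Threshold 37.5 h → overtime 13 h 50 min, regular 37 h 30 min.

Regular 37.50 hours, overtime 13.83 hours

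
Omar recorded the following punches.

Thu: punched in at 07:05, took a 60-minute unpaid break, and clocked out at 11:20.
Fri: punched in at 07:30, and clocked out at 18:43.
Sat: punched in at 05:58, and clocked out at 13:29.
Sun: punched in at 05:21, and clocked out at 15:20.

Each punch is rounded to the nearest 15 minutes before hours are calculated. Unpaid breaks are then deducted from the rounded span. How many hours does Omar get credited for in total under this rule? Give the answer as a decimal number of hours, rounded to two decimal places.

Thu: in 07:05→07:00, out 11:20→11:15; 4 h 15 min − 60 min = 3 h 15 min
Fri: in 07:30→07:30, out 18:43→18:45; 11 h 15 min
Sat: in 05:58→06:00, out 13:29→13:30; 7 h 30 min
Sun: in 05:21→05:15, out 15:20→15:15; 10 h 0 min
Total credited: 32 h 0 min.

32.00 hours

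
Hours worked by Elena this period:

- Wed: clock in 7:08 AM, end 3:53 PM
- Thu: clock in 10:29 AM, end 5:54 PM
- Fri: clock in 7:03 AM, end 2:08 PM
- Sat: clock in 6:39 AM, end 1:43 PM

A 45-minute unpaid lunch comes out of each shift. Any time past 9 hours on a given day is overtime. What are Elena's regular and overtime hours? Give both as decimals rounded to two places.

Wed: 7:08 AM–3:53 PM = 8 h 45 min; less 45 min break → 8 h 0 min
Thu: 10:29 AM–5:54 PM = 7 h 25 min; less 45 min break → 6 h 40 min
Fri: 7:03 AM–2:08 PM = 7 h 5 min; less 45 min break → 6 h 20 min
Sat: 6:39 AM–1:43 PM = 7 h 4 min; less 45 min break → 6 h 19 min
Wed reg 8 h 0 min / OT 0 h 0 min; Thu reg 6 h 40 min / OT 0 h 0 min; Fri reg 6 h 20 min / OT 0 h 0 min; Sat reg 6 h 19 min / OT 0 h 0 min.
Totals: regular 27 h 19 min, overtime 0 h 0 min.

Regular 27.32 hours, overtime 0.00 hours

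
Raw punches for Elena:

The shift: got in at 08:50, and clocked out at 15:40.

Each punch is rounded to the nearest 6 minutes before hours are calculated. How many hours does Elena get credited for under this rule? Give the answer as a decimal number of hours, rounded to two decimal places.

The shift: in 08:50→08:48, out 15:40→15:42; 6 h 54 min

6.90 hours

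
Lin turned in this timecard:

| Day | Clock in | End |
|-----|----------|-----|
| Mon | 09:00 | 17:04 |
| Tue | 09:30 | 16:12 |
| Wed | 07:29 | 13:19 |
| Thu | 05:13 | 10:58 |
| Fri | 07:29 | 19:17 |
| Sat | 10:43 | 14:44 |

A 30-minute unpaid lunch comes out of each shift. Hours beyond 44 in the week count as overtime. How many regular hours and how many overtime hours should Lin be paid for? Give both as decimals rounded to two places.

Regular 39.17 hours, overtime 0.00 hours

Mon: 09:00–17:04 = 8 h 4 min; less 30 min break → 7 h 34 min
Tue: 09:30–16:12 = 6 h 42 min; less 30 min break → 6 h 12 min
Wed: 07:29–13:19 = 5 h 50 min; less 30 min break → 5 h 20 min
Thu: 05:13–10:58 = 5 h 45 min; less 30 min break → 5 h 15 min
Fri: 07:29–19:17 = 11 h 48 min; less 30 min break → 11 h 18 min
Sat: 10:43–14:44 = 4 h 1 min; less 30 min break → 3 h 31 min
Total worked: 39 h 10 min = 39.17 h.
Threshold 44 h → overtime 0 h 0 min, regular 39 h 10 min.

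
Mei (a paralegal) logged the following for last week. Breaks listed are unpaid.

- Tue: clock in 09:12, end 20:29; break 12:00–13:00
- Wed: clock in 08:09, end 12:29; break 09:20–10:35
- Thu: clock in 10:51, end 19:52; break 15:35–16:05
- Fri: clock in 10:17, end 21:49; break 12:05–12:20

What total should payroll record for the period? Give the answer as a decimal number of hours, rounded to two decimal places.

33.17 hours

Tue: 09:12–20:29 = 11 h 17 min; less 60 min break → 10 h 17 min
Wed: 08:09–12:29 = 4 h 20 min; less 75 min break → 3 h 5 min
Thu: 10:51–19:52 = 9 h 1 min; less 30 min break → 8 h 31 min
Fri: 10:17–21:49 = 11 h 32 min; less 15 min break → 11 h 17 min
Total: 10 h 17 min + 3 h 5 min + 8 h 31 min + 11 h 17 min = 33 h 10 min.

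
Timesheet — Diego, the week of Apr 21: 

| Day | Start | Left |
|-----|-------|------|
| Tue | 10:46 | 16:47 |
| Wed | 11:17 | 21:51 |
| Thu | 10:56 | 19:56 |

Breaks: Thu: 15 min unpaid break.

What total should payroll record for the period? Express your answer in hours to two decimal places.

Tue: 10:46–16:47 = 6 h 1 min
Wed: 11:17–21:51 = 10 h 34 min
Thu: 10:56–19:56 = 9 h 0 min; less 15 min break → 8 h 45 min
Total: 6 h 1 min + 10 h 34 min + 8 h 45 min = 25 h 20 min.

25.33 hours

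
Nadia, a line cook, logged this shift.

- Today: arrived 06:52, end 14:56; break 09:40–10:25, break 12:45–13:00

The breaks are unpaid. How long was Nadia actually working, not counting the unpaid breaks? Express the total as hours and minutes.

7 h 4 min

Today: 06:52–14:56 = 8 h 4 min; less 60 min break → 7 h 4 min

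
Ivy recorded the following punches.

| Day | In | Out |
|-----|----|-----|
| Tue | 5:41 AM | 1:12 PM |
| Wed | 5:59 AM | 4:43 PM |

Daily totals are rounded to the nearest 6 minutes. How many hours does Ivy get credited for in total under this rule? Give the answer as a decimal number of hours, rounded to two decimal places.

18.20 hours

Tue: 5:41 AM–1:12 PM = 7 h 31 min → rounds to 7 h 30 min
Wed: 5:59 AM–4:43 PM = 10 h 44 min → rounds to 10 h 42 min
Total credited: 18 h 12 min.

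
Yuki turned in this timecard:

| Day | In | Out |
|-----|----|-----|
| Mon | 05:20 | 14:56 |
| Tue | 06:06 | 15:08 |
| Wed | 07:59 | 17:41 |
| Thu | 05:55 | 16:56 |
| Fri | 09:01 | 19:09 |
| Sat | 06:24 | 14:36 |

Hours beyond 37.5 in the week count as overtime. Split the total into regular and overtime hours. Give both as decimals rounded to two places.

Mon: 05:20–14:56 = 9 h 36 min
Tue: 06:06–15:08 = 9 h 2 min
Wed: 07:59–17:41 = 9 h 42 min
Thu: 05:55–16:56 = 11 h 1 min
Fri: 09:01–19:09 = 10 h 8 min
Sat: 06:24–14:36 = 8 h 12 min
Total worked: 57 h 41 min = 57.68 h.
Threshold 37.5 h → overtime 20 h 11 min, regular 37 h 30 min.

Regular 37.50 hours, overtime 20.18 hours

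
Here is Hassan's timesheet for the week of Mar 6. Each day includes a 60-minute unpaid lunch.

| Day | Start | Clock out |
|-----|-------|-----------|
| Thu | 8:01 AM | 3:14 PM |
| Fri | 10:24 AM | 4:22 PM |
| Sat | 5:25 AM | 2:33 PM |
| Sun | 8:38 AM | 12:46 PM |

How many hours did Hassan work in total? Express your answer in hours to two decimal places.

22.45 hours

Thu: 8:01 AM–3:14 PM = 7 h 13 min; less 60 min break → 6 h 13 min
Fri: 10:24 AM–4:22 PM = 5 h 58 min; less 60 min break → 4 h 58 min
Sat: 5:25 AM–2:33 PM = 9 h 8 min; less 60 min break → 8 h 8 min
Sun: 8:38 AM–12:46 PM = 4 h 8 min; less 60 min break → 3 h 8 min
Total: 6 h 13 min + 4 h 58 min + 8 h 8 min + 3 h 8 min = 22 h 27 min.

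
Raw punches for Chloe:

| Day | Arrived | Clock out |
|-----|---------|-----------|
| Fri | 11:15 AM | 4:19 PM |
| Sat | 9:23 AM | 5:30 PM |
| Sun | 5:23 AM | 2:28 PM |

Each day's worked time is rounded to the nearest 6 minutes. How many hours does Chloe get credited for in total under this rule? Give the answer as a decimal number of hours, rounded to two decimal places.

22.30 hours

Fri: 11:15 AM–4:19 PM = 5 h 4 min → rounds to 5 h 6 min
Sat: 9:23 AM–5:30 PM = 8 h 7 min → rounds to 8 h 6 min
Sun: 5:23 AM–2:28 PM = 9 h 5 min → rounds to 9 h 6 min
Total credited: 22 h 18 min.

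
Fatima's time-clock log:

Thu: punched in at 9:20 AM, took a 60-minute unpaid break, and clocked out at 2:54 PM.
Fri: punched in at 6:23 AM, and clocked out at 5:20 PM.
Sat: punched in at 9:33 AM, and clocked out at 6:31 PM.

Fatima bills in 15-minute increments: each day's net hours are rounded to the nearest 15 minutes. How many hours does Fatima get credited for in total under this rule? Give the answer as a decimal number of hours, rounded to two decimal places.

Thu: 9:20 AM–2:54 PM = 5 h 34 min − 60 min = 4 h 34 min → rounds to 4 h 30 min
Fri: 6:23 AM–5:20 PM = 10 h 57 min → rounds to 11 h 0 min
Sat: 9:33 AM–6:31 PM = 8 h 58 min → rounds to 9 h 0 min
Total credited: 24 h 30 min.

24.50 hours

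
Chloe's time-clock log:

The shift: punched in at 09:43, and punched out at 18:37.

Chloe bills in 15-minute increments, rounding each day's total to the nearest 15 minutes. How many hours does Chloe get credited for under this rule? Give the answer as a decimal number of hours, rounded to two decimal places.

9.00 hours

The shift: 09:43–18:37 = 8 h 54 min → rounds to 9 h 0 min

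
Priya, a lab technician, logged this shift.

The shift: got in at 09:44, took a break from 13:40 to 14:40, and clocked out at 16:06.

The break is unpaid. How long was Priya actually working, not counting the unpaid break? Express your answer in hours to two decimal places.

The shift: 09:44–16:06 = 6 h 22 min; less 60 min break → 5 h 22 min

5.37 hours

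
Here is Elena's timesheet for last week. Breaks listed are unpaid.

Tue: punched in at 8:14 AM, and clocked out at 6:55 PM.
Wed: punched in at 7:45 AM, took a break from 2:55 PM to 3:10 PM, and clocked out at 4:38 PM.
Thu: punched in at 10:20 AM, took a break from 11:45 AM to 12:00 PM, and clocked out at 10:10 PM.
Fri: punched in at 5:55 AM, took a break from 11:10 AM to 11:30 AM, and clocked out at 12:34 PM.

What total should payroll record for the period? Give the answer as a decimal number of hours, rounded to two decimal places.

Tue: 8:14 AM–6:55 PM = 10 h 41 min
Wed: 7:45 AM–4:38 PM = 8 h 53 min; less 15 min break → 8 h 38 min
Thu: 10:20 AM–10:10 PM = 11 h 50 min; less 15 min break → 11 h 35 min
Fri: 5:55 AM–12:34 PM = 6 h 39 min; less 20 min break → 6 h 19 min
Total: 10 h 41 min + 8 h 38 min + 11 h 35 min + 6 h 19 min = 37 h 13 min.

37.22 hours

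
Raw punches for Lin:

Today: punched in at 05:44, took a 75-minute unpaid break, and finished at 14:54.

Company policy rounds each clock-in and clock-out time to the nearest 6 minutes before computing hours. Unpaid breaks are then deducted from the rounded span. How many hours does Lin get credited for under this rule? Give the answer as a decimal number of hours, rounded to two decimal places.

7.95 hours

Today: in 05:44→05:42, out 14:54→14:54; 9 h 12 min − 75 min = 7 h 57 min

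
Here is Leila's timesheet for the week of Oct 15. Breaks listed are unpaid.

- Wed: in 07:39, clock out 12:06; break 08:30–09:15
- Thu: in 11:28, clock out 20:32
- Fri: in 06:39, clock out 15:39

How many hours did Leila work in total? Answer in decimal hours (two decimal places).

Wed: 07:39–12:06 = 4 h 27 min; less 45 min break → 3 h 42 min
Thu: 11:28–20:32 = 9 h 4 min
Fri: 06:39–15:39 = 9 h 0 min
Total: 3 h 42 min + 9 h 4 min + 9 h 0 min = 21 h 46 min.

21.77 hours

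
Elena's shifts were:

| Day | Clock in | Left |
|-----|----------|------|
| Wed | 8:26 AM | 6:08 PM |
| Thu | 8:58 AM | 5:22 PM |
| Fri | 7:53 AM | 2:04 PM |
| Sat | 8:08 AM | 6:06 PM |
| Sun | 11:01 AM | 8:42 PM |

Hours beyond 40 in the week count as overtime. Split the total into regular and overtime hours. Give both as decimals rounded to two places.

Wed: 8:26 AM–6:08 PM = 9 h 42 min
Thu: 8:58 AM–5:22 PM = 8 h 24 min
Fri: 7:53 AM–2:04 PM = 6 h 11 min
Sat: 8:08 AM–6:06 PM = 9 h 58 min
Sun: 11:01 AM–8:42 PM = 9 h 41 min
Total worked: 43 h 56 min = 43.93 h.
Threshold 40 h → overtime 3 h 56 min, regular 40 h 0 min.

Regular 40.00 hours, overtime 3.93 hours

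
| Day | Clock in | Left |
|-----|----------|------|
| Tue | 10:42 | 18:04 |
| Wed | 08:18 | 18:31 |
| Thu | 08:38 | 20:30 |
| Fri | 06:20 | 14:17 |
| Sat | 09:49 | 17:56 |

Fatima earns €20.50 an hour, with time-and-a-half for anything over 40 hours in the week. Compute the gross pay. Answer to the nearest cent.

€989.64

Tue: 10:42–18:04 = 7 h 22 min
Wed: 08:18–18:31 = 10 h 13 min
Thu: 08:38–20:30 = 11 h 52 min
Fri: 06:20–14:17 = 7 h 57 min
Sat: 09:49–17:56 = 8 h 7 min
Total worked: 45 h 31 min = 2731 min.
Regular 40 h 0 min = 2400 min at €20.50/h; overtime 5 h 31 min = 331 min at €30.75/h.
Pay = (2400 × €20.50 + 331 × €30.75) ÷ 60 = €989.64.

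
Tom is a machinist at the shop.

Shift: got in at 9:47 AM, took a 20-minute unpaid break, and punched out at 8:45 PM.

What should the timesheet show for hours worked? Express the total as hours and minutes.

Shift: 9:47 AM–8:45 PM = 10 h 58 min; less 20 min break → 10 h 38 min

10 h 38 min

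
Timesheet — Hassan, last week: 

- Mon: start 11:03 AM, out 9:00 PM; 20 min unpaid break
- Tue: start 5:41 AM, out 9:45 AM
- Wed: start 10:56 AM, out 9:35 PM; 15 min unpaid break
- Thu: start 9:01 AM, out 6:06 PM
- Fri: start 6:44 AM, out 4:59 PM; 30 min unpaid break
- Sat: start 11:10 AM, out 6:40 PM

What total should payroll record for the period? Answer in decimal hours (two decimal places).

Mon: 11:03 AM–9:00 PM = 9 h 57 min; less 20 min break → 9 h 37 min
Tue: 5:41 AM–9:45 AM = 4 h 4 min
Wed: 10:56 AM–9:35 PM = 10 h 39 min; less 15 min break → 10 h 24 min
Thu: 9:01 AM–6:06 PM = 9 h 5 min
Fri: 6:44 AM–4:59 PM = 10 h 15 min; less 30 min break → 9 h 45 min
Sat: 11:10 AM–6:40 PM = 7 h 30 min
Total: 9 h 37 min + 4 h 4 min + 10 h 24 min + 9 h 5 min + 9 h 45 min + 7 h 30 min = 50 h 25 min.

50.42 hours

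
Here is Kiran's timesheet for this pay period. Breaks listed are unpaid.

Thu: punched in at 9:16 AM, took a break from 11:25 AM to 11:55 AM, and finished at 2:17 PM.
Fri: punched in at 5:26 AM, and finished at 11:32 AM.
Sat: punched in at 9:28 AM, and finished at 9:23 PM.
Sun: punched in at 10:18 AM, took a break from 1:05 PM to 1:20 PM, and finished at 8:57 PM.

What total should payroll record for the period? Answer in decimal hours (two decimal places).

Thu: 9:16 AM–2:17 PM = 5 h 1 min; less 30 min break → 4 h 31 min
Fri: 5:26 AM–11:32 AM = 6 h 6 min
Sat: 9:28 AM–9:23 PM = 11 h 55 min
Sun: 10:18 AM–8:57 PM = 10 h 39 min; less 15 min break → 10 h 24 min
Total: 4 h 31 min + 6 h 6 min + 11 h 55 min + 10 h 24 min = 32 h 56 min.

32.93 hours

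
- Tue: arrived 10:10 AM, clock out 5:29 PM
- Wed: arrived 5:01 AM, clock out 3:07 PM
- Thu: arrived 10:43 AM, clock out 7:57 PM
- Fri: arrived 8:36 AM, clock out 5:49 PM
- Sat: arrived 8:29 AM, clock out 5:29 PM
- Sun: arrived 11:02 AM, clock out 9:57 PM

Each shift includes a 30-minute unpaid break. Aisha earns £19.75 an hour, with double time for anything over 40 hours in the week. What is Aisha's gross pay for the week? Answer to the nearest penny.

£1294.94

Tue: 10:10 AM–5:29 PM = 7 h 19 min; less 30 min break → 6 h 49 min
Wed: 5:01 AM–3:07 PM = 10 h 6 min; less 30 min break → 9 h 36 min
Thu: 10:43 AM–7:57 PM = 9 h 14 min; less 30 min break → 8 h 44 min
Fri: 8:36 AM–5:49 PM = 9 h 13 min; less 30 min break → 8 h 43 min
Sat: 8:29 AM–5:29 PM = 9 h 0 min; less 30 min break → 8 h 30 min
Sun: 11:02 AM–9:57 PM = 10 h 55 min; less 30 min break → 10 h 25 min
Total worked: 52 h 47 min = 3167 min.
Regular 40 h 0 min = 2400 min at £19.75/h; overtime 12 h 47 min = 767 min at £39.50/h.
Pay = (2400 × £19.75 + 767 × £39.50) ÷ 60 = £1294.94.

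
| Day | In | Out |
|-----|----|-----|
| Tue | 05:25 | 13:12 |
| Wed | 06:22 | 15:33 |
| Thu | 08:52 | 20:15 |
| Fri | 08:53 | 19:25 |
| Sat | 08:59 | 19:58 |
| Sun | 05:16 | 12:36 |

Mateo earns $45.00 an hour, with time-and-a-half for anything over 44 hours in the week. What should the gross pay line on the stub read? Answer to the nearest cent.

Tue: 05:25–13:12 = 7 h 47 min
Wed: 06:22–15:33 = 9 h 11 min
Thu: 08:52–20:15 = 11 h 23 min
Fri: 08:53–19:25 = 10 h 32 min
Sat: 08:59–19:58 = 10 h 59 min
Sun: 05:16–12:36 = 7 h 20 min
Total worked: 57 h 12 min = 3432 min.
Regular 44 h 0 min = 2640 min at $45.00/h; overtime 13 h 12 min = 792 min at $67.50/h.
Pay = (2640 × $45.00 + 792 × $67.50) ÷ 60 = $2871.00.

$2871.00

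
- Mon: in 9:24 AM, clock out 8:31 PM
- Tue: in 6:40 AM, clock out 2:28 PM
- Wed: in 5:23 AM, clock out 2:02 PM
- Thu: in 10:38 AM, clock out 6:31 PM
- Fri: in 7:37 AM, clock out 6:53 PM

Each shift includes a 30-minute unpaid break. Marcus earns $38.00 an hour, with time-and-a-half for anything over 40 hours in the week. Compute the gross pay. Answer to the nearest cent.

$1760.35

Mon: 9:24 AM–8:31 PM = 11 h 7 min; less 30 min break → 10 h 37 min
Tue: 6:40 AM–2:28 PM = 7 h 48 min; less 30 min break → 7 h 18 min
Wed: 5:23 AM–2:02 PM = 8 h 39 min; less 30 min break → 8 h 9 min
Thu: 10:38 AM–6:31 PM = 7 h 53 min; less 30 min break → 7 h 23 min
Fri: 7:37 AM–6:53 PM = 11 h 16 min; less 30 min break → 10 h 46 min
Total worked: 44 h 13 min = 2653 min.
Regular 40 h 0 min = 2400 min at $38.00/h; overtime 4 h 13 min = 253 min at $57.00/h.
Pay = (2400 × $38.00 + 253 × $57.00) ÷ 60 = $1760.35.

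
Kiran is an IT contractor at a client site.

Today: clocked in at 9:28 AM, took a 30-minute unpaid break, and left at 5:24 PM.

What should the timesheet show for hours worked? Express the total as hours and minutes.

Today: 9:28 AM–5:24 PM = 7 h 56 min; less 30 min break → 7 h 26 min

7 h 26 min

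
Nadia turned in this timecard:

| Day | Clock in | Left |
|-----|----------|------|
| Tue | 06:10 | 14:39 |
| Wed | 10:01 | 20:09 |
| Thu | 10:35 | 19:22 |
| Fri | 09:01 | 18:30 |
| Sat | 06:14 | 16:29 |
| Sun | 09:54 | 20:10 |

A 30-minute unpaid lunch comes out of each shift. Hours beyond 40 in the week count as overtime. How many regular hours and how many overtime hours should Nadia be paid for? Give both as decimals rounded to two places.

Regular 40.00 hours, overtime 14.40 hours

Tue: 06:10–14:39 = 8 h 29 min; less 30 min break → 7 h 59 min
Wed: 10:01–20:09 = 10 h 8 min; less 30 min break → 9 h 38 min
Thu: 10:35–19:22 = 8 h 47 min; less 30 min break → 8 h 17 min
Fri: 09:01–18:30 = 9 h 29 min; less 30 min break → 8 h 59 min
Sat: 06:14–16:29 = 10 h 15 min; less 30 min break → 9 h 45 min
Sun: 09:54–20:10 = 10 h 16 min; less 30 min break → 9 h 46 min
Total worked: 54 h 24 min = 54.40 h.
Threshold 40 h → overtime 14 h 24 min, regular 40 h 0 min.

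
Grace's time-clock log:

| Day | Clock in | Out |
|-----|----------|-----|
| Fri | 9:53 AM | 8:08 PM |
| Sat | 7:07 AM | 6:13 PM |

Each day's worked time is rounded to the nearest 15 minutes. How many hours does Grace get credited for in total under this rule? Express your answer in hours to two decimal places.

21.25 hours

Fri: 9:53 AM–8:08 PM = 10 h 15 min → rounds to 10 h 15 min
Sat: 7:07 AM–6:13 PM = 11 h 6 min → rounds to 11 h 0 min
Total credited: 21 h 15 min.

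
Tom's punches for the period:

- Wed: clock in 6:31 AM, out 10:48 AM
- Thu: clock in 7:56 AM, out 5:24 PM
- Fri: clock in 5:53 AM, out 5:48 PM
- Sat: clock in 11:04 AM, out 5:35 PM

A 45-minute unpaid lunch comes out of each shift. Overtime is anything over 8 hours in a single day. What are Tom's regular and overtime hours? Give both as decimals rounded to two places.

Wed: 6:31 AM–10:48 AM = 4 h 17 min; less 45 min break → 3 h 32 min
Thu: 7:56 AM–5:24 PM = 9 h 28 min; less 45 min break → 8 h 43 min
Fri: 5:53 AM–5:48 PM = 11 h 55 min; less 45 min break → 11 h 10 min
Sat: 11:04 AM–5:35 PM = 6 h 31 min; less 45 min break → 5 h 46 min
Wed reg 3 h 32 min / OT 0 h 0 min; Thu reg 8 h 0 min / OT 0 h 43 min; Fri reg 8 h 0 min / OT 3 h 10 min; Sat reg 5 h 46 min / OT 0 h 0 min.
Totals: regular 25 h 18 min, overtime 3 h 53 min.

Regular 25.30 hours, overtime 3.88 hours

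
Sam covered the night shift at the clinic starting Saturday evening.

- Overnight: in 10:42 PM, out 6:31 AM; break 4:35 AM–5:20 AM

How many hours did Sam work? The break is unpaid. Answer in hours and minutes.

Overnight: 10:42 PM → midnight = 1 h 18 min; midnight → 6:31 AM = 6 h 31 min; span 7 h 49 min; less 45 min break → 7 h 4 min

7 h 4 min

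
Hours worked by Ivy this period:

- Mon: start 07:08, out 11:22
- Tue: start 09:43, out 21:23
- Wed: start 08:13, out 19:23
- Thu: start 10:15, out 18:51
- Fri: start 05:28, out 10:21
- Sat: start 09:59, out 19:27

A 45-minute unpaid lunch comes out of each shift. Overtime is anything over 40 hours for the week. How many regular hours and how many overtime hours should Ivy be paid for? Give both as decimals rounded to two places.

Mon: 07:08–11:22 = 4 h 14 min; less 45 min break → 3 h 29 min
Tue: 09:43–21:23 = 11 h 40 min; less 45 min break → 10 h 55 min
Wed: 08:13–19:23 = 11 h 10 min; less 45 min break → 10 h 25 min
Thu: 10:15–18:51 = 8 h 36 min; less 45 min break → 7 h 51 min
Fri: 05:28–10:21 = 4 h 53 min; less 45 min break → 4 h 8 min
Sat: 09:59–19:27 = 9 h 28 min; less 45 min break → 8 h 43 min
Total worked: 45 h 31 min = 45.52 h.
Threshold 40 h → overtime 5 h 31 min, regular 40 h 0 min.

Regular 40.00 hours, overtime 5.52 hours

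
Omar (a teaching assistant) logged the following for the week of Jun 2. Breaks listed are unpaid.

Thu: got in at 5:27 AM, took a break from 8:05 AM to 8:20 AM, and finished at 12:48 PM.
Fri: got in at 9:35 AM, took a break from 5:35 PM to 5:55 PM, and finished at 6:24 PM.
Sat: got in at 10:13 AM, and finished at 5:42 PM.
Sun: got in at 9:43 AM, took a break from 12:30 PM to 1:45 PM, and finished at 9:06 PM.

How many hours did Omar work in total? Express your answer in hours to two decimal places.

33.20 hours

Thu: 5:27 AM–12:48 PM = 7 h 21 min; less 15 min break → 7 h 6 min
Fri: 9:35 AM–6:24 PM = 8 h 49 min; less 20 min break → 8 h 29 min
Sat: 10:13 AM–5:42 PM = 7 h 29 min
Sun: 9:43 AM–9:06 PM = 11 h 23 min; less 75 min break → 10 h 8 min
Total: 7 h 6 min + 8 h 29 min + 7 h 29 min + 10 h 8 min = 33 h 12 min.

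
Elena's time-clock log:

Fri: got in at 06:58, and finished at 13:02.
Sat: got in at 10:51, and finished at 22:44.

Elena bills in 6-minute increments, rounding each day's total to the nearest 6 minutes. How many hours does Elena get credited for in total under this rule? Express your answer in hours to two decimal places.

18.00 hours

Fri: 06:58–13:02 = 6 h 4 min → rounds to 6 h 6 min
Sat: 10:51–22:44 = 11 h 53 min → rounds to 11 h 54 min
Total credited: 18 h 0 min.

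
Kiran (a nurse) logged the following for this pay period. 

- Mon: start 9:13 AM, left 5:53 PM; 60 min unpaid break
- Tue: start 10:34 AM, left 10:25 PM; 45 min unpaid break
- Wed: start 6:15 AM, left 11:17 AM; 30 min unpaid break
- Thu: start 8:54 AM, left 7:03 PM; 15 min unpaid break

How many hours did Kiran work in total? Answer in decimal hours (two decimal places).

33.20 hours

Mon: 9:13 AM–5:53 PM = 8 h 40 min; less 60 min break → 7 h 40 min
Tue: 10:34 AM–10:25 PM = 11 h 51 min; less 45 min break → 11 h 6 min
Wed: 6:15 AM–11:17 AM = 5 h 2 min; less 30 min break → 4 h 32 min
Thu: 8:54 AM–7:03 PM = 10 h 9 min; less 15 min break → 9 h 54 min
Total: 7 h 40 min + 11 h 6 min + 4 h 32 min + 9 h 54 min = 33 h 12 min.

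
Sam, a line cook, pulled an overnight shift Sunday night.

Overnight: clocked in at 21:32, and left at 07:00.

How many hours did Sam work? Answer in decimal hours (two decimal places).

Overnight: 21:32 → midnight = 2 h 28 min; midnight → 07:00 = 7 h 0 min; span 9 h 28 min

9.47 hours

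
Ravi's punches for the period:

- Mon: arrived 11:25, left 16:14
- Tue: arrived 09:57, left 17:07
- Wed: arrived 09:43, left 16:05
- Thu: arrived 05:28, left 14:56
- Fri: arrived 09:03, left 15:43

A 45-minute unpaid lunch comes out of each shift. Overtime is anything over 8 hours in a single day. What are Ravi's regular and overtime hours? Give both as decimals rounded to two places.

Regular 30.02 hours, overtime 0.72 hours

Mon: 11:25–16:14 = 4 h 49 min; less 45 min break → 4 h 4 min
Tue: 09:57–17:07 = 7 h 10 min; less 45 min break → 6 h 25 min
Wed: 09:43–16:05 = 6 h 22 min; less 45 min break → 5 h 37 min
Thu: 05:28–14:56 = 9 h 28 min; less 45 min break → 8 h 43 min
Fri: 09:03–15:43 = 6 h 40 min; less 45 min break → 5 h 55 min
Mon reg 4 h 4 min / OT 0 h 0 min; Tue reg 6 h 25 min / OT 0 h 0 min; Wed reg 5 h 37 min / OT 0 h 0 min; Thu reg 8 h 0 min / OT 0 h 43 min; Fri reg 5 h 55 min / OT 0 h 0 min.
Totals: regular 30 h 1 min, overtime 0 h 43 min.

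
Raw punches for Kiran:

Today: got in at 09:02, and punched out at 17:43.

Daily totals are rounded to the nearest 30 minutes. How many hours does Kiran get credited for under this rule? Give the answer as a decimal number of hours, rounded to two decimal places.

8.50 hours

Today: 09:02–17:43 = 8 h 41 min → rounds to 8 h 30 min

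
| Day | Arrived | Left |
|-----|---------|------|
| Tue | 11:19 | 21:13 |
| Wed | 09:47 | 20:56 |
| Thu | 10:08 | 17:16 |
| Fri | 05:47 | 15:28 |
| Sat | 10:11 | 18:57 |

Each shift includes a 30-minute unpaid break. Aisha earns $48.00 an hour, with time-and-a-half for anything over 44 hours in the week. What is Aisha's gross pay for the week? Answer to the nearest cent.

Tue: 11:19–21:13 = 9 h 54 min; less 30 min break → 9 h 24 min
Wed: 09:47–20:56 = 11 h 9 min; less 30 min break → 10 h 39 min
Thu: 10:08–17:16 = 7 h 8 min; less 30 min break → 6 h 38 min
Fri: 05:47–15:28 = 9 h 41 min; less 30 min break → 9 h 11 min
Sat: 10:11–18:57 = 8 h 46 min; less 30 min break → 8 h 16 min
Total worked: 44 h 8 min = 2648 min.
Regular 44 h 0 min = 2640 min at $48.00/h; overtime 0 h 8 min = 8 min at $72.00/h.
Pay = (2640 × $48.00 + 8 × $72.00) ÷ 60 = $2121.60.

$2121.60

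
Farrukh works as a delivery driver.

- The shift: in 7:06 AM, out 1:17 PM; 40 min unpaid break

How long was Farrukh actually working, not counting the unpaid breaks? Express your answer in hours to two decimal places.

The shift: 7:06 AM–1:17 PM = 6 h 11 min; less 40 min break → 5 h 31 min

5.52 hours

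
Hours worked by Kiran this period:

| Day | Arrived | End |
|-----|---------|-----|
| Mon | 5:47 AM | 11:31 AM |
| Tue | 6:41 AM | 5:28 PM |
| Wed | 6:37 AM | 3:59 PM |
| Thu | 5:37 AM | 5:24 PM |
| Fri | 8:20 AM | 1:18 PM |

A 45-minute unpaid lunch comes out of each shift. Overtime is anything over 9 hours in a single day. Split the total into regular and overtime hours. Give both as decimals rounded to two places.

Regular 35.82 hours, overtime 3.07 hours

Mon: 5:47 AM–11:31 AM = 5 h 44 min; less 45 min break → 4 h 59 min
Tue: 6:41 AM–5:28 PM = 10 h 47 min; less 45 min break → 10 h 2 min
Wed: 6:37 AM–3:59 PM = 9 h 22 min; less 45 min break → 8 h 37 min
Thu: 5:37 AM–5:24 PM = 11 h 47 min; less 45 min break → 11 h 2 min
Fri: 8:20 AM–1:18 PM = 4 h 58 min; less 45 min break → 4 h 13 min
Mon reg 4 h 59 min / OT 0 h 0 min; Tue reg 9 h 0 min / OT 1 h 2 min; Wed reg 8 h 37 min / OT 0 h 0 min; Thu reg 9 h 0 min / OT 2 h 2 min; Fri reg 4 h 13 min / OT 0 h 0 min.
Totals: regular 35 h 49 min, overtime 3 h 4 min.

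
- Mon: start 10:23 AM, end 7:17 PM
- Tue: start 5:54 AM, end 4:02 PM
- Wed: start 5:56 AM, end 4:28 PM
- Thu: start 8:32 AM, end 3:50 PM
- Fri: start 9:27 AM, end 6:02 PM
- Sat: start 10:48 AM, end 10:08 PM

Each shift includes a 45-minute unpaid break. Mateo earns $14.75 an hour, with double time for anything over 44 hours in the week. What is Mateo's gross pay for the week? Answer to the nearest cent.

$893.36

Mon: 10:23 AM–7:17 PM = 8 h 54 min; less 45 min break → 8 h 9 min
Tue: 5:54 AM–4:02 PM = 10 h 8 min; less 45 min break → 9 h 23 min
Wed: 5:56 AM–4:28 PM = 10 h 32 min; less 45 min break → 9 h 47 min
Thu: 8:32 AM–3:50 PM = 7 h 18 min; less 45 min break → 6 h 33 min
Fri: 9:27 AM–6:02 PM = 8 h 35 min; less 45 min break → 7 h 50 min
Sat: 10:48 AM–10:08 PM = 11 h 20 min; less 45 min break → 10 h 35 min
Total worked: 52 h 17 min = 3137 min.
Regular 44 h 0 min = 2640 min at $14.75/h; overtime 8 h 17 min = 497 min at $29.50/h.
Pay = (2640 × $14.75 + 497 × $29.50) ÷ 60 = $893.36.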